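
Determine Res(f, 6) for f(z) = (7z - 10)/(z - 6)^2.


Step 1: Pole of order 2 at z = 6
Step 2: Res = lim d/dz [(z - 6)^2 * f(z)] as z -> 6
Step 3: (z - 6)^2 * f(z) = 7z - 10
Step 4: d/dz[7z - 10] = 7

7


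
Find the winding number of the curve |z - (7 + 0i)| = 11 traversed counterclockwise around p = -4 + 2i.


Step 1: Center c = (7, 0), radius = 11
Step 2: |p - c|^2 = (-11)^2 + 2^2 = 125
Step 3: r^2 = 121
Step 4: |p-c| > r so winding number = 0

0


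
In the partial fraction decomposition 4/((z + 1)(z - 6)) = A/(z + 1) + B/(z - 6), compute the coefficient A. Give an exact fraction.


Step 1: Multiply both sides by (z + 1) and set z = -1
Step 2: A = 4 / (-1 - 6)
Step 3: A = 4 / (-7)
Step 4: A = -4/7

-4/7


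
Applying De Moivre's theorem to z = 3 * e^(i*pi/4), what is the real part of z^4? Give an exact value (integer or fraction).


Step 1: By De Moivre's theorem, z^4 = 3^4 * e^(i*4*pi/4) = 81 * (cos(pi) + i*sin(pi))
Step 2: |z|^4 = 3^4 = 81
Step 3: The angle pi already lies in [0, 2*pi)
Step 4: cos(pi) = -1
Step 5: Re(z^4) = 81 * (-1) = -81

-81


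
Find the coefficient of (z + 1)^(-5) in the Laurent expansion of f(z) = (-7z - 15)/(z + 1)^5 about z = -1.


Step 1: Write the numerator in powers of (z + 1): -7z - 15 = -7(z + 1) + (-7*(-1) - 15) = -7(z + 1) - 8
Step 2: Divide by (z + 1)^5: f(z) = -8(z + 1)^(-5) - 7(z + 1)^(-4)
Step 3: This finite sum is the Laurent series of f about z = -1.
Step 4: Coefficient of (z + 1)^(-5) = -7*(-1) - 15 = -8

-8


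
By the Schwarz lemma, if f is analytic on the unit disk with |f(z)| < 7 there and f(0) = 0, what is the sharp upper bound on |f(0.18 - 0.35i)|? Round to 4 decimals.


Step 1: g = f/7 maps D -> D with g(0) = 0, so by the Schwarz lemma |g(z)| <= |z|, i.e. |f(z)| <= 7|z|; this is sharp (f(z) = 7z).
Step 2: |z0|^2 = 0.18^2 + (-0.35)^2 = 0.1549
Step 3: |z0| = sqrt(0.1549) = 0.393573
Step 4: Best bound = 7 * |z0| = 7 * 0.393573 = 2.755

2.755


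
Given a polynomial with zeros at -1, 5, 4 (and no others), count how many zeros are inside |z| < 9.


Step 1: Check each root:
  z = -1: |-1| = 1 < 9
  z = 5: |5| = 5 < 9
  z = 4: |4| = 4 < 9
Step 2: Count = 3

3


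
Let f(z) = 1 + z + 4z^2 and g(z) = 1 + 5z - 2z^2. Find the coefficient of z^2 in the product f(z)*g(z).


Step 1: z^2 term in f*g comes from: (1)*(-2z^2) + (z)*(5z) + (4z^2)*(1)
Step 2: = -2 + 5 + 4
Step 3: = 7

7


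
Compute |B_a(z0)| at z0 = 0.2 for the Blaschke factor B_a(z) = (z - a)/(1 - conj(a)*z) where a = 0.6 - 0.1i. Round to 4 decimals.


Step 1: Numerator z0 - a = 0.2 - (0.6 - 0.1i) = -0.4 + 0.1i
Step 2: Denominator 1 - conj(a)*z0 = 1 - (0.6 + 0.1i)*0.2 = 0.88 - 0.02i
Step 3: |z0 - a|^2 = (-0.4)^2 + 0.1^2 = 0.17; |1 - conj(a)*z0|^2 = 0.88^2 + (-0.02)^2 = 0.7748
Step 4: |B_a(0.2)| = sqrt(0.17 / 0.7748) = sqrt(0.219411)
Step 5: = 0.4684

0.4684


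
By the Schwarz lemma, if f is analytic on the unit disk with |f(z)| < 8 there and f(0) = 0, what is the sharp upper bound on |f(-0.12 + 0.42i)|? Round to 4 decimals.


Step 1: g = f/8 maps D -> D with g(0) = 0, so by the Schwarz lemma |g(z)| <= |z|, i.e. |f(z)| <= 8|z|; this is sharp (f(z) = 8z).
Step 2: |z0|^2 = (-0.12)^2 + 0.42^2 = 0.1908
Step 3: |z0| = sqrt(0.1908) = 0.436807
Step 4: Best bound = 8 * |z0| = 8 * 0.436807 = 3.4945

3.4945


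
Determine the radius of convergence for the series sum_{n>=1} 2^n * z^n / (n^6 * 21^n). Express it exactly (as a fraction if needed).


Step 1: General term a_n = 2^n / (n^6 * 21^n)
Step 2: By the root test, |a_n|^(1/n) = 2 / (n^(6/n) * 21) -> 2/21 as n -> infinity (since n^(6/n) -> 1)
Step 3: R = 1/lim|a_n|^(1/n) = 21/2

21/2


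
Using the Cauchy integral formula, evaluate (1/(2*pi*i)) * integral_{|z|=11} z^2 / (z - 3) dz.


Step 1: f(z) = z^2, a = 3 is inside |z| = 11
Step 2: By Cauchy integral formula: (1/(2pi*i)) * integral = f(a)
Step 3: f(3) = 3^2 = 9

9


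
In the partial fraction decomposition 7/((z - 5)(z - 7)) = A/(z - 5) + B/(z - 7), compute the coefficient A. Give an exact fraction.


Step 1: Multiply both sides by (z - 5) and set z = 5
Step 2: A = 7 / (5 - 7)
Step 3: A = 7 / (-2)
Step 4: A = -7/2

-7/2


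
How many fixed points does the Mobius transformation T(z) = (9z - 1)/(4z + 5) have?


Step 1: Fixed points satisfy T(z) = z
Step 2: 4z^2 - 4z + 1 = 0
Step 3: Discriminant = (-4)^2 - 4*4*1 = 0
Step 4: Number of fixed points = 1

1


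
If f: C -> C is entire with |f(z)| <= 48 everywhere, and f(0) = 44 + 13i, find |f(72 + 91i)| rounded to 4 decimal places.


Step 1: By Liouville's theorem, a bounded entire function is constant.
Step 2: f(z) = f(0) = 44 + 13i for all z.
Step 3: |f(w)| = |44 + 13i| = sqrt(1936 + 169)
Step 4: = 45.8803

45.8803


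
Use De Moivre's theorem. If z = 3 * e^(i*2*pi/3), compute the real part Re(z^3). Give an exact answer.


Step 1: By De Moivre's theorem, z^3 = 3^3 * e^(i*3*2*pi/3) = 27 * (cos(2*pi) + i*sin(2*pi))
Step 2: |z|^3 = 3^3 = 27
Step 3: Reduce the angle mod 2*pi: 2*pi - 2*pi = 0
Step 4: cos(0) = 1
Step 5: Re(z^3) = 27 * 1 = 27

27


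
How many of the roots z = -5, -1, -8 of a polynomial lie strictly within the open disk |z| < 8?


Step 1: Check each root:
  z = -5: |-5| = 5 < 8
  z = -1: |-1| = 1 < 8
  z = -8: |-8| = 8 >= 8
Step 2: Count = 2

2


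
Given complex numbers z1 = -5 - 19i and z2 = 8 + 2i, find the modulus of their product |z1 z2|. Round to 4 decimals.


Step 1: |z1| = sqrt((-5)^2 + (-19)^2) = sqrt(386)
Step 2: |z2| = sqrt(8^2 + 2^2) = sqrt(68)
Step 3: |z1*z2| = |z1|*|z2| = sqrt(386) * sqrt(68) = sqrt(386 * 68) = sqrt(26248)
Step 4: = 162.0123

162.0123


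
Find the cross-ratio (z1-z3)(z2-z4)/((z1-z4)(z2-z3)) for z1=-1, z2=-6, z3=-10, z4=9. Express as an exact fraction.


Step 1: (z1-z3)(z2-z4) = 9 * (-15) = -135
Step 2: (z1-z4)(z2-z3) = (-10) * 4 = -40
Step 3: Cross-ratio = 135/40 = 27/8

27/8


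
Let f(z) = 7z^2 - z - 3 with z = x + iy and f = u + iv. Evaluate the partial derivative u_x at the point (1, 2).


Step 1: f(z) = 7(x+iy)^2 - (x+iy) - 3
Step 2: u = 7(x^2 - y^2) - x - 3
Step 3: u_x = 14x - 1
Step 4: At (1, 2): u_x = 14 - 1 = 13

13


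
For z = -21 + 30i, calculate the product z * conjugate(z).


Step 1: conj(z) = -21 - 30i
Step 2: z * conj(z) = (-21)^2 + 30^2
Step 3: = 441 + 900 = 1341

1341


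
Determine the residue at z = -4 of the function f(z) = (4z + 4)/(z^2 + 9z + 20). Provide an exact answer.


Step 1: Q(z) = z^2 + 9z + 20 = (z + 4)(z + 5)
Step 2: Q'(z) = 2z + 9
Step 3: Q'(-4) = 1, P(-4) = -12
Step 4: Res = P(-4)/Q'(-4) = -12/1 = -12

-12


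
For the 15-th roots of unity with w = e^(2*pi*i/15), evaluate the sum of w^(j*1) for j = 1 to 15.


Step 1: The sum sum_{j=1}^{n} w^(k*j) equals n if n | k, else 0.
Step 2: Here n = 15, k = 1
Step 3: Does n divide k? 15 | 1 -> False
Step 4: Sum = 0

0


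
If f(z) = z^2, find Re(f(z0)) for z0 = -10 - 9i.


Step 1: z0 = -10 - 9i
Step 2: z0^2 = (-10)^2 - (-9)^2 + 180i
Step 3: real part = 100 - 81 = 19

19


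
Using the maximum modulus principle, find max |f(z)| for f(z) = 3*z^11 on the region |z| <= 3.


Step 1: On |z| = 3, |f(z)| = 3 * |z|^11 = 3 * 3^11
Step 2: By maximum modulus principle, maximum is on boundary.
Step 3: Maximum = 3 * 177147 = 531441

531441


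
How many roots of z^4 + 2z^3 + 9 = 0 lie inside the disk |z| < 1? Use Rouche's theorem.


Step 1: On |z| = 1 the three terms have sizes |z^4| = 1^4 = 1, |2z^3| = 2*1^3 = 2, |9| = 9
Step 2: The dominant term is g(z) = 9; let h(z) = z^4 + 2z^3 so f = g + h
Step 3: On |z| = 1: |g| = 9 and |h| <= 1 + 2 = 3
Step 4: Since 9 > 3, |h| < |g| on |z| = 1, so by Rouche f has the same number of zeros as g inside |z| < 1
Step 5: g(z) = 9 is a nonzero constant with no zeros inside |z| < 1. Answer = 0

0


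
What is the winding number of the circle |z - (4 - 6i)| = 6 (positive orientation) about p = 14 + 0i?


Step 1: Center c = (4, -6), radius = 6
Step 2: |p - c|^2 = 10^2 + 6^2 = 136
Step 3: r^2 = 36
Step 4: |p-c| > r so winding number = 0

0


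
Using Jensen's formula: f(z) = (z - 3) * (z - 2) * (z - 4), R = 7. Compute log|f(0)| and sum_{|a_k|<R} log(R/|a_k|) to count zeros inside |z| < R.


Jensen's formula: (1/2pi)*integral log|f(Re^it)|dt = log|f(0)| + sum_{|a_k|<R} log(R/|a_k|)
Step 1: f(0) = (-3) * (-2) * (-4) = -24
Step 2: log|f(0)| = log|3| + log|2| + log|4| = 3.1781
Step 3: Zeros inside |z| < 7: 3, 2, 4
Step 4: Jensen sum = log(7/3) + log(7/2) + log(7/4) = 2.6597
Step 5: n(R) = number of terms in the Jensen sum = count of zeros inside |z| < 7 = 3

3


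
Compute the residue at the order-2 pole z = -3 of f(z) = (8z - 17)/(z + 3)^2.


Step 1: Pole of order 2 at z = -3
Step 2: Res = lim d/dz [(z + 3)^2 * f(z)] as z -> -3
Step 3: (z + 3)^2 * f(z) = 8z - 17
Step 4: d/dz[8z - 17] = 8

8


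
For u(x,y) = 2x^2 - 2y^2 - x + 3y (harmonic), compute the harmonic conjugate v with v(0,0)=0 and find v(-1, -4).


Step 1: v_x = -u_y = 4y - 3
Step 2: v_y = u_x = 4x - 1
Step 3: v = 4xy - 3x - y + C
Step 4: v(0,0) = 0 => C = 0
Step 5: v(-1, -4) = 23

23


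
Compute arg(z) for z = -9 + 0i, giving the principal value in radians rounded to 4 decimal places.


Step 1: z = -9 + 0i
Step 2: arg(z) = atan2(0, -9)
Step 3: arg(z) = 3.1416

3.1416


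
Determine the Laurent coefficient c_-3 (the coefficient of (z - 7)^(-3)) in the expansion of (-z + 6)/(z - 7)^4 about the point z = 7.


Step 1: Write the numerator in powers of (z - 7): -z + 6 = -(z - 7) + (-1*7 + 6) = -(z - 7) - 1
Step 2: Divide by (z - 7)^4: f(z) = -(z - 7)^(-4) - (z - 7)^(-3)
Step 3: This finite sum is the Laurent series of f about z = 7.
Step 4: Coefficient of (z - 7)^(-3) = coefficient of (z - 7) in the re-centred numerator = -1

-1


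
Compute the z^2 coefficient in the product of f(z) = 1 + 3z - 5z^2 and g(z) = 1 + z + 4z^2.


Step 1: z^2 term in f*g comes from: (1)*(4z^2) + (3z)*(z) + (-5z^2)*(1)
Step 2: = 4 + 3 - 5
Step 3: = 2

2


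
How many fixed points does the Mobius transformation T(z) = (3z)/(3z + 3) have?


Step 1: Fixed points satisfy T(z) = z
Step 2: 3z^2 = 0
Step 3: Discriminant = 0^2 - 4*3*0 = 0
Step 4: Number of fixed points = 1

1


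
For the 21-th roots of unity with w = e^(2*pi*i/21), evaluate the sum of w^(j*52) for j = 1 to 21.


Step 1: The sum sum_{j=1}^{n} w^(k*j) equals n if n | k, else 0.
Step 2: Here n = 21, k = 52
Step 3: Does n divide k? 21 | 52 -> False
Step 4: Sum = 0

0


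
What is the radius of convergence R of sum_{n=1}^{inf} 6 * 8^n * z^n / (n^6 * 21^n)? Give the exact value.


Step 1: General term a_n = 6 * 8^n / (n^6 * 21^n)
Step 2: By the root test, |a_n|^(1/n) = 6^(1/n) * 8 / (n^(6/n) * 21) -> 8/21 as n -> infinity (since 6^(1/n) -> 1 and n^(6/n) -> 1)
Step 3: R = 1/lim|a_n|^(1/n) = 21/8

21/8


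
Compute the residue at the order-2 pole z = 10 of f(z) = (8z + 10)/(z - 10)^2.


Step 1: Pole of order 2 at z = 10
Step 2: Res = lim d/dz [(z - 10)^2 * f(z)] as z -> 10
Step 3: (z - 10)^2 * f(z) = 8z + 10
Step 4: d/dz[8z + 10] = 8

8


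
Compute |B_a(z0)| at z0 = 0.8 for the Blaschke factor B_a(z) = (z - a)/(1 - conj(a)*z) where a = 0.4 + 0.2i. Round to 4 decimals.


Step 1: Numerator z0 - a = 0.8 - (0.4 + 0.2i) = 0.4 - 0.2i
Step 2: Denominator 1 - conj(a)*z0 = 1 - (0.4 - 0.2i)*0.8 = 0.68 + 0.16i
Step 3: |z0 - a|^2 = 0.4^2 + (-0.2)^2 = 0.2; |1 - conj(a)*z0|^2 = 0.68^2 + 0.16^2 = 0.488
Step 4: |B_a(0.8)| = sqrt(0.2 / 0.488) = sqrt(0.409836)
Step 5: = 0.6402

0.6402


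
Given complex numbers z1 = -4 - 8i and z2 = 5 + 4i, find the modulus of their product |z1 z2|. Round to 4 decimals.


Step 1: |z1| = sqrt((-4)^2 + (-8)^2) = sqrt(80)
Step 2: |z2| = sqrt(5^2 + 4^2) = sqrt(41)
Step 3: |z1*z2| = |z1|*|z2| = sqrt(80) * sqrt(41) = sqrt(80 * 41) = sqrt(3280)
Step 4: = 57.2713

57.2713


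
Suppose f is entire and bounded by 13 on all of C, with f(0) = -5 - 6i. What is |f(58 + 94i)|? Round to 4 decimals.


Step 1: By Liouville's theorem, a bounded entire function is constant.
Step 2: f(z) = f(0) = -5 - 6i for all z.
Step 3: |f(w)| = |-5 - 6i| = sqrt(25 + 36)
Step 4: = 7.8102

7.8102


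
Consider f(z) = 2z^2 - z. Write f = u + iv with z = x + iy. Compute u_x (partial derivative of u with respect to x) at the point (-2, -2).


Step 1: f(z) = 2(x+iy)^2 - (x+iy) + 0
Step 2: u = 2(x^2 - y^2) - x + 0
Step 3: u_x = 4x - 1
Step 4: At (-2, -2): u_x = -8 - 1 = -9

-9


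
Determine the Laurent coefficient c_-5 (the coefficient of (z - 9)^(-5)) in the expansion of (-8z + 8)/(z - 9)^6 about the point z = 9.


Step 1: Write the numerator in powers of (z - 9): -8z + 8 = -8(z - 9) + (-8*9 + 8) = -8(z - 9) - 64
Step 2: Divide by (z - 9)^6: f(z) = -64(z - 9)^(-6) - 8(z - 9)^(-5)
Step 3: This finite sum is the Laurent series of f about z = 9.
Step 4: Coefficient of (z - 9)^(-5) = coefficient of (z - 9) in the re-centred numerator = -8

-8


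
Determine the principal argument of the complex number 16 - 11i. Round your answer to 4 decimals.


Step 1: z = 16 - 11i
Step 2: arg(z) = atan2(-11, 16)
Step 3: arg(z) = -0.6023

-0.6023


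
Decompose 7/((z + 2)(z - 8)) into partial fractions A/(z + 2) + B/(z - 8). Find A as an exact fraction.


Step 1: Multiply both sides by (z + 2) and set z = -2
Step 2: A = 7 / (-2 - 8)
Step 3: A = 7 / (-10)
Step 4: A = -7/10

-7/10


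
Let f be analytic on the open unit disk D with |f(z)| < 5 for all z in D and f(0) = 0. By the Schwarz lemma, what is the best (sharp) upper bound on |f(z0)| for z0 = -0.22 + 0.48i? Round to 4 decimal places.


Step 1: g = f/5 maps D -> D with g(0) = 0, so by the Schwarz lemma |g(z)| <= |z|, i.e. |f(z)| <= 5|z|; this is sharp (f(z) = 5z).
Step 2: |z0|^2 = (-0.22)^2 + 0.48^2 = 0.2788
Step 3: |z0| = sqrt(0.2788) = 0.528015
Step 4: Best bound = 5 * |z0| = 5 * 0.528015 = 2.6401

2.6401


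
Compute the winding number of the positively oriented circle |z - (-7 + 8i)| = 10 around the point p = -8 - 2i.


Step 1: Center c = (-7, 8), radius = 10
Step 2: |p - c|^2 = (-1)^2 + (-10)^2 = 101
Step 3: r^2 = 100
Step 4: |p-c| > r so winding number = 0

0


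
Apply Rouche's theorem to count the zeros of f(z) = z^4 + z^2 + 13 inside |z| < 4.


Step 1: On |z| = 4 the three terms have sizes |z^4| = 4^4 = 256, |z^2| = 4^2 = 16, |13| = 13
Step 2: The dominant term is g(z) = z^4; let h(z) = z^2 + 13 so f = g + h
Step 3: On |z| = 4: |g| = 256 and |h| <= 16 + 13 = 29
Step 4: Since 256 > 29, |h| < |g| on |z| = 4, so by Rouche f has the same number of zeros as g inside |z| < 4
Step 5: g(z) = z^4 has 4 zeros (all at the origin) inside |z| < 4. Answer = 4

4


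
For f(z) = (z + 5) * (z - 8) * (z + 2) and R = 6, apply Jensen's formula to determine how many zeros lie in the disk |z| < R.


Jensen's formula: (1/2pi)*integral log|f(Re^it)|dt = log|f(0)| + sum_{|a_k|<R} log(R/|a_k|)
Step 1: f(0) = 5 * (-8) * 2 = -80
Step 2: log|f(0)| = log|-5| + log|8| + log|-2| = 4.382
Step 3: Zeros inside |z| < 6: -5, -2
Step 4: Jensen sum = log(6/5) + log(6/2) = 1.2809
Step 5: n(R) = number of terms in the Jensen sum = count of zeros inside |z| < 6 = 2

2


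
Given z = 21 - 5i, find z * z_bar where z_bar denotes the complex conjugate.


Step 1: conj(z) = 21 + 5i
Step 2: z * conj(z) = 21^2 + (-5)^2
Step 3: = 441 + 25 = 466

466


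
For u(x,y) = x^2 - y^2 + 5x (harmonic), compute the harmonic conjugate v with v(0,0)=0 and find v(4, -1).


Step 1: v_x = -u_y = 2y + 0
Step 2: v_y = u_x = 2x + 5
Step 3: v = 2xy + 5y + C
Step 4: v(0,0) = 0 => C = 0
Step 5: v(4, -1) = -13

-13


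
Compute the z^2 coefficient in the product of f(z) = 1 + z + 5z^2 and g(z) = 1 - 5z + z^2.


Step 1: z^2 term in f*g comes from: (1)*(z^2) + (z)*(-5z) + (5z^2)*(1)
Step 2: = 1 - 5 + 5
Step 3: = 1

1


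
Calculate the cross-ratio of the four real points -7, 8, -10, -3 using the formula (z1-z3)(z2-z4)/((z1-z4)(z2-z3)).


Step 1: (z1-z3)(z2-z4) = 3 * 11 = 33
Step 2: (z1-z4)(z2-z3) = (-4) * 18 = -72
Step 3: Cross-ratio = -33/72 = -11/24

-11/24


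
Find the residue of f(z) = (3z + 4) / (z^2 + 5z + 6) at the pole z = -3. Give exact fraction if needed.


Step 1: Q(z) = z^2 + 5z + 6 = (z + 3)(z + 2)
Step 2: Q'(z) = 2z + 5
Step 3: Q'(-3) = -1, P(-3) = -5
Step 4: Res = P(-3)/Q'(-3) = -5/(-1) = 5

5


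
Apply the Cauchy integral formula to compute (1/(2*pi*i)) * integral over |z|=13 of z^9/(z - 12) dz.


Step 1: f(z) = z^9, a = 12 is inside |z| = 13
Step 2: By Cauchy integral formula: (1/(2pi*i)) * integral = f(a)
Step 3: f(12) = 12^9 = 5159780352

5159780352


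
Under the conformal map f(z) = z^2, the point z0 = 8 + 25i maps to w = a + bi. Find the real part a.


Step 1: z0 = 8 + 25i
Step 2: z0^2 = 8^2 - 25^2 + 400i
Step 3: real part = 64 - 625 = -561

-561


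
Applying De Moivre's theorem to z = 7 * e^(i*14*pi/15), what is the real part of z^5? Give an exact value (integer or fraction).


Step 1: By De Moivre's theorem, z^5 = 7^5 * e^(i*5*14*pi/15) = 16807 * (cos(14*pi/3) + i*sin(14*pi/3))
Step 2: |z|^5 = 7^5 = 16807
Step 3: Reduce the angle mod 2*pi: 14*pi/3 - 4*pi = 2*pi/3
Step 4: cos(2*pi/3) = -1/2
Step 5: Re(z^5) = 16807 * (-1/2) = -16807/2

-16807/2


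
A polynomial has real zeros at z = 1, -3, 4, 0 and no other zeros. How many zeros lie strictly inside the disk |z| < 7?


Step 1: Check each root:
  z = 1: |1| = 1 < 7
  z = -3: |-3| = 3 < 7
  z = 4: |4| = 4 < 7
  z = 0: |0| = 0 < 7
Step 2: Count = 4

4


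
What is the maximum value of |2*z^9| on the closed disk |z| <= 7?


Step 1: On |z| = 7, |f(z)| = 2 * |z|^9 = 2 * 7^9
Step 2: By maximum modulus principle, maximum is on boundary.
Step 3: Maximum = 2 * 40353607 = 80707214

80707214


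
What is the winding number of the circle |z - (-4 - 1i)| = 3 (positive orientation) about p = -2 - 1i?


Step 1: Center c = (-4, -1), radius = 3
Step 2: |p - c|^2 = 2^2 + 0^2 = 4
Step 3: r^2 = 9
Step 4: |p-c| < r so winding number = 1

1


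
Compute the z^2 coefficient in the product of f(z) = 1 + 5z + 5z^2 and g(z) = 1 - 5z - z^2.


Step 1: z^2 term in f*g comes from: (1)*(-z^2) + (5z)*(-5z) + (5z^2)*(1)
Step 2: = -1 - 25 + 5
Step 3: = -21

-21


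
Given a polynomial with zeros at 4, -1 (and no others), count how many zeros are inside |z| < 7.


Step 1: Check each root:
  z = 4: |4| = 4 < 7
  z = -1: |-1| = 1 < 7
Step 2: Count = 2

2


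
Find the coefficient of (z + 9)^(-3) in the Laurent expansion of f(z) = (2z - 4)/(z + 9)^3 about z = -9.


Step 1: Write the numerator in powers of (z + 9): 2z - 4 = 2(z + 9) + (2*(-9) - 4) = 2(z + 9) - 22
Step 2: Divide by (z + 9)^3: f(z) = -22(z + 9)^(-3) + 2(z + 9)^(-2)
Step 3: This finite sum is the Laurent series of f about z = -9.
Step 4: Coefficient of (z + 9)^(-3) = 2*(-9) - 4 = -22

-22


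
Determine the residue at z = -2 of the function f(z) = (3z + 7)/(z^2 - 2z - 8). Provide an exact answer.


Step 1: Q(z) = z^2 - 2z - 8 = (z + 2)(z - 4)
Step 2: Q'(z) = 2z - 2
Step 3: Q'(-2) = -6, P(-2) = 1
Step 4: Res = P(-2)/Q'(-2) = 1/(-6) = -1/6

-1/6


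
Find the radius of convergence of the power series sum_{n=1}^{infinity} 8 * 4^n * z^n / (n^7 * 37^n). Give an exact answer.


Step 1: General term a_n = 8 * 4^n / (n^7 * 37^n)
Step 2: By the root test, |a_n|^(1/n) = 8^(1/n) * 4 / (n^(7/n) * 37) -> 4/37 as n -> infinity (since 8^(1/n) -> 1 and n^(7/n) -> 1)
Step 3: R = 1/lim|a_n|^(1/n) = 37/4

37/4


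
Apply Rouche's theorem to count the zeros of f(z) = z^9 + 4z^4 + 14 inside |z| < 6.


Step 1: On |z| = 6 the three terms have sizes |z^9| = 6^9 = 10077696, |4z^4| = 4*6^4 = 5184, |14| = 14
Step 2: The dominant term is g(z) = z^9; let h(z) = 4z^4 + 14 so f = g + h
Step 3: On |z| = 6: |g| = 10077696 and |h| <= 5184 + 14 = 5198
Step 4: Since 10077696 > 5198, |h| < |g| on |z| = 6, so by Rouche f has the same number of zeros as g inside |z| < 6
Step 5: g(z) = z^9 has 9 zeros (all at the origin) inside |z| < 6. Answer = 9

9


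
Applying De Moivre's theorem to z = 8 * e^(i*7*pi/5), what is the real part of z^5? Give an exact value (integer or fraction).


Step 1: By De Moivre's theorem, z^5 = 8^5 * e^(i*5*7*pi/5) = 32768 * (cos(7*pi) + i*sin(7*pi))
Step 2: |z|^5 = 8^5 = 32768
Step 3: Reduce the angle mod 2*pi: 7*pi - 6*pi = pi
Step 4: cos(pi) = -1
Step 5: Re(z^5) = 32768 * (-1) = -32768

-32768


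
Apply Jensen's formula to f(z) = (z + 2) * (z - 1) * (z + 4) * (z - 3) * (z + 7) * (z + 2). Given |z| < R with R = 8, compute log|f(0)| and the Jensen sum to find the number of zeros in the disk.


Jensen's formula: (1/2pi)*integral log|f(Re^it)|dt = log|f(0)| + sum_{|a_k|<R} log(R/|a_k|)
Step 1: f(0) = 2 * (-1) * 4 * (-3) * 7 * 2 = 336
Step 2: log|f(0)| = log|-2| + log|1| + log|-4| + log|3| + log|-7| + log|-2| = 5.8171
Step 3: Zeros inside |z| < 8: -2, 1, -4, 3, -7, -2
Step 4: Jensen sum = log(8/2) + log(8/1) + log(8/4) + log(8/3) + log(8/7) + log(8/2) = 6.6595
Step 5: n(R) = number of terms in the Jensen sum = count of zeros inside |z| < 8 = 6

6


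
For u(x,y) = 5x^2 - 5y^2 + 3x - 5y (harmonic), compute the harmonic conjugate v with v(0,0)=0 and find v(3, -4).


Step 1: v_x = -u_y = 10y + 5
Step 2: v_y = u_x = 10x + 3
Step 3: v = 10xy + 5x + 3y + C
Step 4: v(0,0) = 0 => C = 0
Step 5: v(3, -4) = -117

-117


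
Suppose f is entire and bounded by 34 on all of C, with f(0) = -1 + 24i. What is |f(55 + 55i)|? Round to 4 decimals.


Step 1: By Liouville's theorem, a bounded entire function is constant.
Step 2: f(z) = f(0) = -1 + 24i for all z.
Step 3: |f(w)| = |-1 + 24i| = sqrt(1 + 576)
Step 4: = 24.0208

24.0208


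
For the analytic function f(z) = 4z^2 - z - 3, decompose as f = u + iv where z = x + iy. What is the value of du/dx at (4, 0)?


Step 1: f(z) = 4(x+iy)^2 - (x+iy) - 3
Step 2: u = 4(x^2 - y^2) - x - 3
Step 3: u_x = 8x - 1
Step 4: At (4, 0): u_x = 32 - 1 = 31

31


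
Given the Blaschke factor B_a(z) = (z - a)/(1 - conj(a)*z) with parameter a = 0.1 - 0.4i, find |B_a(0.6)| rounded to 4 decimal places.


Step 1: Numerator z0 - a = 0.6 - (0.1 - 0.4i) = 0.5 + 0.4i
Step 2: Denominator 1 - conj(a)*z0 = 1 - (0.1 + 0.4i)*0.6 = 0.94 - 0.24i
Step 3: |z0 - a|^2 = 0.5^2 + 0.4^2 = 0.41; |1 - conj(a)*z0|^2 = 0.94^2 + (-0.24)^2 = 0.9412
Step 4: |B_a(0.6)| = sqrt(0.41 / 0.9412) = sqrt(0.435614)
Step 5: = 0.66

0.66


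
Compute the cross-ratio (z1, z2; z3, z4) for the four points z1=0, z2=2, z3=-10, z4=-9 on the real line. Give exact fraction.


Step 1: (z1-z3)(z2-z4) = 10 * 11 = 110
Step 2: (z1-z4)(z2-z3) = 9 * 12 = 108
Step 3: Cross-ratio = 110/108 = 55/54

55/54


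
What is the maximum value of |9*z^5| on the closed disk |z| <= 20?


Step 1: On |z| = 20, |f(z)| = 9 * |z|^5 = 9 * 20^5
Step 2: By maximum modulus principle, maximum is on boundary.
Step 3: Maximum = 9 * 3200000 = 28800000

28800000


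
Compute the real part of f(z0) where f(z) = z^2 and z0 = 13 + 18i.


Step 1: z0 = 13 + 18i
Step 2: z0^2 = 13^2 - 18^2 + 468i
Step 3: real part = 169 - 324 = -155

-155


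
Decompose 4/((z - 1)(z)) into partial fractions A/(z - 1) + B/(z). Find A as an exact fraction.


Step 1: Multiply both sides by (z - 1) and set z = 1
Step 2: A = 4 / (1 - 0)
Step 3: A = 4 / 1
Step 4: A = 4

4


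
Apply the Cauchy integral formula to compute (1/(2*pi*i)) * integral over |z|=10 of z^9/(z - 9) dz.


Step 1: f(z) = z^9, a = 9 is inside |z| = 10
Step 2: By Cauchy integral formula: (1/(2pi*i)) * integral = f(a)
Step 3: f(9) = 9^9 = 387420489

387420489


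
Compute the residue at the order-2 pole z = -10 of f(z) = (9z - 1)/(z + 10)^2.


Step 1: Pole of order 2 at z = -10
Step 2: Res = lim d/dz [(z + 10)^2 * f(z)] as z -> -10
Step 3: (z + 10)^2 * f(z) = 9z - 1
Step 4: d/dz[9z - 1] = 9

9


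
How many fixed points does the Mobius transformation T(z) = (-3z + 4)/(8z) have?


Step 1: Fixed points satisfy T(z) = z
Step 2: 8z^2 + 3z - 4 = 0
Step 3: Discriminant = 3^2 - 4*8*(-4) = 137
Step 4: Number of fixed points = 2

2


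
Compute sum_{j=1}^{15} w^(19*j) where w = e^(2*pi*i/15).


Step 1: The sum sum_{j=1}^{n} w^(k*j) equals n if n | k, else 0.
Step 2: Here n = 15, k = 19
Step 3: Does n divide k? 15 | 19 -> False
Step 4: Sum = 0

0


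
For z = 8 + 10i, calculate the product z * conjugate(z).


Step 1: conj(z) = 8 - 10i
Step 2: z * conj(z) = 8^2 + 10^2
Step 3: = 64 + 100 = 164

164


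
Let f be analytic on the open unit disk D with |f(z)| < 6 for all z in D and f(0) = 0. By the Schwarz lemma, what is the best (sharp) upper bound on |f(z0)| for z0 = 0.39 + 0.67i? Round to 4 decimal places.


Step 1: g = f/6 maps D -> D with g(0) = 0, so by the Schwarz lemma |g(z)| <= |z|, i.e. |f(z)| <= 6|z|; this is sharp (f(z) = 6z).
Step 2: |z0|^2 = 0.39^2 + 0.67^2 = 0.601
Step 3: |z0| = sqrt(0.601) = 0.775242
Step 4: Best bound = 6 * |z0| = 6 * 0.775242 = 4.6515

4.6515


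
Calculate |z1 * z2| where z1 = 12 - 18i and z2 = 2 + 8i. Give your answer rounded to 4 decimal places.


Step 1: |z1| = sqrt(12^2 + (-18)^2) = sqrt(468)
Step 2: |z2| = sqrt(2^2 + 8^2) = sqrt(68)
Step 3: |z1*z2| = |z1|*|z2| = sqrt(468) * sqrt(68) = sqrt(468 * 68) = sqrt(31824)
Step 4: = 178.3928

178.3928


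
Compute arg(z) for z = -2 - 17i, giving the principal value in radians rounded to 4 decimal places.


Step 1: z = -2 - 17i
Step 2: arg(z) = atan2(-17, -2)
Step 3: arg(z) = -1.6879

-1.6879


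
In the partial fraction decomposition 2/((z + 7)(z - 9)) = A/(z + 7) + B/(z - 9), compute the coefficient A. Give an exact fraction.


Step 1: Multiply both sides by (z + 7) and set z = -7
Step 2: A = 2 / (-7 - 9)
Step 3: A = 2 / (-16)
Step 4: A = -1/8

-1/8


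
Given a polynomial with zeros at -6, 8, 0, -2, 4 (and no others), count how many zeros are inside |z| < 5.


Step 1: Check each root:
  z = -6: |-6| = 6 >= 5
  z = 8: |8| = 8 >= 5
  z = 0: |0| = 0 < 5
  z = -2: |-2| = 2 < 5
  z = 4: |4| = 4 < 5
Step 2: Count = 3

3


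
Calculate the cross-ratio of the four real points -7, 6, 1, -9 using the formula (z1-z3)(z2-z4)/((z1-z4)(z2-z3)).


Step 1: (z1-z3)(z2-z4) = (-8) * 15 = -120
Step 2: (z1-z4)(z2-z3) = 2 * 5 = 10
Step 3: Cross-ratio = -120/10 = -12

-12


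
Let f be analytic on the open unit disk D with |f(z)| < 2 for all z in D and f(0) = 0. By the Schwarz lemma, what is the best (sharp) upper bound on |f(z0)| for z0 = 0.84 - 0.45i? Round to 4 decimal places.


Step 1: g = f/2 maps D -> D with g(0) = 0, so by the Schwarz lemma |g(z)| <= |z|, i.e. |f(z)| <= 2|z|; this is sharp (f(z) = 2z).
Step 2: |z0|^2 = 0.84^2 + (-0.45)^2 = 0.9081
Step 3: |z0| = sqrt(0.9081) = 0.952943
Step 4: Best bound = 2 * |z0| = 2 * 0.952943 = 1.9059

1.9059


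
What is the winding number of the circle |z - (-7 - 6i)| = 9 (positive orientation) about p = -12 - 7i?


Step 1: Center c = (-7, -6), radius = 9
Step 2: |p - c|^2 = (-5)^2 + (-1)^2 = 26
Step 3: r^2 = 81
Step 4: |p-c| < r so winding number = 1

1


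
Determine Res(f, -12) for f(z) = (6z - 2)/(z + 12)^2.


Step 1: Pole of order 2 at z = -12
Step 2: Res = lim d/dz [(z + 12)^2 * f(z)] as z -> -12
Step 3: (z + 12)^2 * f(z) = 6z - 2
Step 4: d/dz[6z - 2] = 6

6


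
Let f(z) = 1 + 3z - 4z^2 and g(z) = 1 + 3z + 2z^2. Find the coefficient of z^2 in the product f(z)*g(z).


Step 1: z^2 term in f*g comes from: (1)*(2z^2) + (3z)*(3z) + (-4z^2)*(1)
Step 2: = 2 + 9 - 4
Step 3: = 7

7


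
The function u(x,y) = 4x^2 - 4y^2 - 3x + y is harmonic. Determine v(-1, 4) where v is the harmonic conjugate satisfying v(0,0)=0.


Step 1: v_x = -u_y = 8y - 1
Step 2: v_y = u_x = 8x - 3
Step 3: v = 8xy - x - 3y + C
Step 4: v(0,0) = 0 => C = 0
Step 5: v(-1, 4) = -43

-43


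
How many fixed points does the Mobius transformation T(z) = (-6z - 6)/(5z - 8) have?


Step 1: Fixed points satisfy T(z) = z
Step 2: 5z^2 - 2z + 6 = 0
Step 3: Discriminant = (-2)^2 - 4*5*6 = -116
Step 4: Number of fixed points = 2

2


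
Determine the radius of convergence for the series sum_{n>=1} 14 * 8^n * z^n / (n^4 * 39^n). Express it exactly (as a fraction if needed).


Step 1: General term a_n = 14 * 8^n / (n^4 * 39^n)
Step 2: By the root test, |a_n|^(1/n) = 14^(1/n) * 8 / (n^(4/n) * 39) -> 8/39 as n -> infinity (since 14^(1/n) -> 1 and n^(4/n) -> 1)
Step 3: R = 1/lim|a_n|^(1/n) = 39/8

39/8


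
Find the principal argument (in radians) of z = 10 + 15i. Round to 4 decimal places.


Step 1: z = 10 + 15i
Step 2: arg(z) = atan2(15, 10)
Step 3: arg(z) = 0.9828

0.9828


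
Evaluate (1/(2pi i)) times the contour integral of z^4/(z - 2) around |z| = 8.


Step 1: f(z) = z^4, a = 2 is inside |z| = 8
Step 2: By Cauchy integral formula: (1/(2pi*i)) * integral = f(a)
Step 3: f(2) = 2^4 = 16

16


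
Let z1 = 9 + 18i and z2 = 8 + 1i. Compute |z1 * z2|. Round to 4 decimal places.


Step 1: |z1| = sqrt(9^2 + 18^2) = sqrt(405)
Step 2: |z2| = sqrt(8^2 + 1^2) = sqrt(65)
Step 3: |z1*z2| = |z1|*|z2| = sqrt(405) * sqrt(65) = sqrt(405 * 65) = sqrt(26325)
Step 4: = 162.2498

162.2498


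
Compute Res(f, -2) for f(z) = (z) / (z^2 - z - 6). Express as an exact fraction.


Step 1: Q(z) = z^2 - z - 6 = (z + 2)(z - 3)
Step 2: Q'(z) = 2z - 1
Step 3: Q'(-2) = -5, P(-2) = -2
Step 4: Res = P(-2)/Q'(-2) = -2/(-5) = 2/5

2/5


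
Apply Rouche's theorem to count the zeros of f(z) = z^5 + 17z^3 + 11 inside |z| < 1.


Step 1: On |z| = 1 the three terms have sizes |z^5| = 1^5 = 1, |17z^3| = 17*1^3 = 17, |11| = 11
Step 2: The dominant term is g(z) = 17z^3; let h(z) = z^5 + 11 so f = g + h
Step 3: On |z| = 1: |g| = 17 and |h| <= 1 + 11 = 12
Step 4: Since 17 > 12, |h| < |g| on |z| = 1, so by Rouche f has the same number of zeros as g inside |z| < 1
Step 5: g(z) = 17z^3 has 3 zeros (at the origin, multiplicity 3) inside |z| < 1. Answer = 3

3


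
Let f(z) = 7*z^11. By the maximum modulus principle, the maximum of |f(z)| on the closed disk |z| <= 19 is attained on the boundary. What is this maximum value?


Step 1: On |z| = 19, |f(z)| = 7 * |z|^11 = 7 * 19^11
Step 2: By maximum modulus principle, maximum is on boundary.
Step 3: Maximum = 7 * 116490258898219 = 815431812287533

815431812287533


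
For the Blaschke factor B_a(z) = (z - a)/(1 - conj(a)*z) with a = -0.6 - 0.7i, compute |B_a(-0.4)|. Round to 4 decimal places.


Step 1: Numerator z0 - a = -0.4 - (-0.6 - 0.7i) = 0.2 + 0.7i
Step 2: Denominator 1 - conj(a)*z0 = 1 - (-0.6 + 0.7i)*(-0.4) = 0.76 + 0.28i
Step 3: |z0 - a|^2 = 0.2^2 + 0.7^2 = 0.53; |1 - conj(a)*z0|^2 = 0.76^2 + 0.28^2 = 0.656
Step 4: |B_a(-0.4)| = sqrt(0.53 / 0.656) = sqrt(0.807927)
Step 5: = 0.8988

0.8988


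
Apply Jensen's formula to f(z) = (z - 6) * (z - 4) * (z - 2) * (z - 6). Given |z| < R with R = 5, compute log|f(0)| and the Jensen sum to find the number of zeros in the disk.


Jensen's formula: (1/2pi)*integral log|f(Re^it)|dt = log|f(0)| + sum_{|a_k|<R} log(R/|a_k|)
Step 1: f(0) = (-6) * (-4) * (-2) * (-6) = 288
Step 2: log|f(0)| = log|6| + log|4| + log|2| + log|6| = 5.663
Step 3: Zeros inside |z| < 5: 4, 2
Step 4: Jensen sum = log(5/4) + log(5/2) = 1.1394
Step 5: n(R) = number of terms in the Jensen sum = count of zeros inside |z| < 5 = 2

2


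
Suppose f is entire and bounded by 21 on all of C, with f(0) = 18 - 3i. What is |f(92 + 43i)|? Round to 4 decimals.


Step 1: By Liouville's theorem, a bounded entire function is constant.
Step 2: f(z) = f(0) = 18 - 3i for all z.
Step 3: |f(w)| = |18 - 3i| = sqrt(324 + 9)
Step 4: = 18.2483

18.2483


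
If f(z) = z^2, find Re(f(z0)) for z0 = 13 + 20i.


Step 1: z0 = 13 + 20i
Step 2: z0^2 = 13^2 - 20^2 + 520i
Step 3: real part = 169 - 400 = -231

-231


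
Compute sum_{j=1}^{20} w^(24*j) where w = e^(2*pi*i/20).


Step 1: The sum sum_{j=1}^{n} w^(k*j) equals n if n | k, else 0.
Step 2: Here n = 20, k = 24
Step 3: Does n divide k? 20 | 24 -> False
Step 4: Sum = 0

0


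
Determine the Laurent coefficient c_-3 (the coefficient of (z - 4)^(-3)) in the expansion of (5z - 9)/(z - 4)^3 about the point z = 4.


Step 1: Write the numerator in powers of (z - 4): 5z - 9 = 5(z - 4) + (5*4 - 9) = 5(z - 4) + 11
Step 2: Divide by (z - 4)^3: f(z) = 11(z - 4)^(-3) + 5(z - 4)^(-2)
Step 3: This finite sum is the Laurent series of f about z = 4.
Step 4: Coefficient of (z - 4)^(-3) = 5*4 - 9 = 11

11


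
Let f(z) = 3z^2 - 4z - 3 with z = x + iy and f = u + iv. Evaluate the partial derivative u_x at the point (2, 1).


Step 1: f(z) = 3(x+iy)^2 - 4(x+iy) - 3
Step 2: u = 3(x^2 - y^2) - 4x - 3
Step 3: u_x = 6x - 4
Step 4: At (2, 1): u_x = 12 - 4 = 8

8


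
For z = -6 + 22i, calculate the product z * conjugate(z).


Step 1: conj(z) = -6 - 22i
Step 2: z * conj(z) = (-6)^2 + 22^2
Step 3: = 36 + 484 = 520

520


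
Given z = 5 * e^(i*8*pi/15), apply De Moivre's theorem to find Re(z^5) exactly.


Step 1: By De Moivre's theorem, z^5 = 5^5 * e^(i*5*8*pi/15) = 3125 * (cos(8*pi/3) + i*sin(8*pi/3))
Step 2: |z|^5 = 5^5 = 3125
Step 3: Reduce the angle mod 2*pi: 8*pi/3 - 2*pi = 2*pi/3
Step 4: cos(2*pi/3) = -1/2
Step 5: Re(z^5) = 3125 * (-1/2) = -3125/2

-3125/2


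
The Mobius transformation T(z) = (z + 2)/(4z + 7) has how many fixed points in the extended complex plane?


Step 1: Fixed points satisfy T(z) = z
Step 2: 4z^2 + 6z - 2 = 0
Step 3: Discriminant = 6^2 - 4*4*(-2) = 68
Step 4: Number of fixed points = 2

2


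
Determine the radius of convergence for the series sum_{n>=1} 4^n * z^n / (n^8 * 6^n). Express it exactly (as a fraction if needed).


Step 1: General term a_n = 4^n / (n^8 * 6^n)
Step 2: By the root test, |a_n|^(1/n) = 4 / (n^(8/n) * 6) -> 4/6 as n -> infinity (since n^(8/n) -> 1)
Step 3: R = 1/lim|a_n|^(1/n) = 6/4 = 3/2

3/2


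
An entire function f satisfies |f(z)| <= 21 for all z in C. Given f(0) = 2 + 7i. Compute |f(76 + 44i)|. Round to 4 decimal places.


Step 1: By Liouville's theorem, a bounded entire function is constant.
Step 2: f(z) = f(0) = 2 + 7i for all z.
Step 3: |f(w)| = |2 + 7i| = sqrt(4 + 49)
Step 4: = 7.2801

7.2801


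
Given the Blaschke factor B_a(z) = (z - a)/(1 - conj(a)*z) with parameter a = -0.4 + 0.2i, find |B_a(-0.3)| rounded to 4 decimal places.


Step 1: Numerator z0 - a = -0.3 - (-0.4 + 0.2i) = 0.1 - 0.2i
Step 2: Denominator 1 - conj(a)*z0 = 1 - (-0.4 - 0.2i)*(-0.3) = 0.88 - 0.06i
Step 3: |z0 - a|^2 = 0.1^2 + (-0.2)^2 = 0.05; |1 - conj(a)*z0|^2 = 0.88^2 + (-0.06)^2 = 0.778
Step 4: |B_a(-0.3)| = sqrt(0.05 / 0.778) = sqrt(0.064267)
Step 5: = 0.2535

0.2535


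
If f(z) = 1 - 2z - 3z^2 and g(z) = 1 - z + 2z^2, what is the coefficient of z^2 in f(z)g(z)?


Step 1: z^2 term in f*g comes from: (1)*(2z^2) + (-2z)*(-z) + (-3z^2)*(1)
Step 2: = 2 + 2 - 3
Step 3: = 1

1


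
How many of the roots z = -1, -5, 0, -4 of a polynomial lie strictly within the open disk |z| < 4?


Step 1: Check each root:
  z = -1: |-1| = 1 < 4
  z = -5: |-5| = 5 >= 4
  z = 0: |0| = 0 < 4
  z = -4: |-4| = 4 >= 4
Step 2: Count = 2

2


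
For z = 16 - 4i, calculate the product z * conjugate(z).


Step 1: conj(z) = 16 + 4i
Step 2: z * conj(z) = 16^2 + (-4)^2
Step 3: = 256 + 16 = 272

272


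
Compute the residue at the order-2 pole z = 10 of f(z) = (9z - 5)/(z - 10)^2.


Step 1: Pole of order 2 at z = 10
Step 2: Res = lim d/dz [(z - 10)^2 * f(z)] as z -> 10
Step 3: (z - 10)^2 * f(z) = 9z - 5
Step 4: d/dz[9z - 5] = 9

9


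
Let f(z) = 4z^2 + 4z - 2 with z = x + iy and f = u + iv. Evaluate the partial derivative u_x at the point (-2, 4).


Step 1: f(z) = 4(x+iy)^2 + 4(x+iy) - 2
Step 2: u = 4(x^2 - y^2) + 4x - 2
Step 3: u_x = 8x + 4
Step 4: At (-2, 4): u_x = -16 + 4 = -12

-12


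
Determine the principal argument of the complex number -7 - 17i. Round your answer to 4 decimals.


Step 1: z = -7 - 17i
Step 2: arg(z) = atan2(-17, -7)
Step 3: arg(z) = -1.9614

-1.9614


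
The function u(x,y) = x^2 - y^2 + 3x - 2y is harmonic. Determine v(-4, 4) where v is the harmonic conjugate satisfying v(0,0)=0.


Step 1: v_x = -u_y = 2y + 2
Step 2: v_y = u_x = 2x + 3
Step 3: v = 2xy + 2x + 3y + C
Step 4: v(0,0) = 0 => C = 0
Step 5: v(-4, 4) = -28

-28


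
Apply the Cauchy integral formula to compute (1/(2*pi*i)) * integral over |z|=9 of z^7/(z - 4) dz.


Step 1: f(z) = z^7, a = 4 is inside |z| = 9
Step 2: By Cauchy integral formula: (1/(2pi*i)) * integral = f(a)
Step 3: f(4) = 4^7 = 16384

16384


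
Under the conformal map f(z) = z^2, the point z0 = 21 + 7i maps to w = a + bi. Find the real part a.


Step 1: z0 = 21 + 7i
Step 2: z0^2 = 21^2 - 7^2 + 294i
Step 3: real part = 441 - 49 = 392

392


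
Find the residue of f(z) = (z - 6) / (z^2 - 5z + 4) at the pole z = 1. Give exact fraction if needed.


Step 1: Q(z) = z^2 - 5z + 4 = (z - 1)(z - 4)
Step 2: Q'(z) = 2z - 5
Step 3: Q'(1) = -3, P(1) = -5
Step 4: Res = P(1)/Q'(1) = -5/(-3) = 5/3

5/3


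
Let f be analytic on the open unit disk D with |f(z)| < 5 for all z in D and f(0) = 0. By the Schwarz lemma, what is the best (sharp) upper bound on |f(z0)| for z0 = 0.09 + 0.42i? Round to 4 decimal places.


Step 1: g = f/5 maps D -> D with g(0) = 0, so by the Schwarz lemma |g(z)| <= |z|, i.e. |f(z)| <= 5|z|; this is sharp (f(z) = 5z).
Step 2: |z0|^2 = 0.09^2 + 0.42^2 = 0.1845
Step 3: |z0| = sqrt(0.1845) = 0.429535
Step 4: Best bound = 5 * |z0| = 5 * 0.429535 = 2.1477

2.1477


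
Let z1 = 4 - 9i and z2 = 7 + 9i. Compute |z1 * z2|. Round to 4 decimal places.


Step 1: |z1| = sqrt(4^2 + (-9)^2) = sqrt(97)
Step 2: |z2| = sqrt(7^2 + 9^2) = sqrt(130)
Step 3: |z1*z2| = |z1|*|z2| = sqrt(97) * sqrt(130) = sqrt(97 * 130) = sqrt(12610)
Step 4: = 112.2943

112.2943


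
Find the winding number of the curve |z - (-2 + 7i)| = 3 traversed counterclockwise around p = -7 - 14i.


Step 1: Center c = (-2, 7), radius = 3
Step 2: |p - c|^2 = (-5)^2 + (-21)^2 = 466
Step 3: r^2 = 9
Step 4: |p-c| > r so winding number = 0

0


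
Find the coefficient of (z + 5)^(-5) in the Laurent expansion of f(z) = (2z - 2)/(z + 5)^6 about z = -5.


Step 1: Write the numerator in powers of (z + 5): 2z - 2 = 2(z + 5) + (2*(-5) - 2) = 2(z + 5) - 12
Step 2: Divide by (z + 5)^6: f(z) = -12(z + 5)^(-6) + 2(z + 5)^(-5)
Step 3: This finite sum is the Laurent series of f about z = -5.
Step 4: Coefficient of (z + 5)^(-5) = coefficient of (z + 5) in the re-centred numerator = 2

2


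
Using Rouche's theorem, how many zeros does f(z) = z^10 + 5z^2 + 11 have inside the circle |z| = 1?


Step 1: On |z| = 1 the three terms have sizes |z^10| = 1^10 = 1, |5z^2| = 5*1^2 = 5, |11| = 11
Step 2: The dominant term is g(z) = 11; let h(z) = z^10 + 5z^2 so f = g + h
Step 3: On |z| = 1: |g| = 11 and |h| <= 1 + 5 = 6
Step 4: Since 11 > 6, |h| < |g| on |z| = 1, so by Rouche f has the same number of zeros as g inside |z| < 1
Step 5: g(z) = 11 is a nonzero constant with no zeros inside |z| < 1. Answer = 0

0


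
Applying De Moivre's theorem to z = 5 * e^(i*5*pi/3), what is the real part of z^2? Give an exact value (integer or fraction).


Step 1: By De Moivre's theorem, z^2 = 5^2 * e^(i*2*5*pi/3) = 25 * (cos(10*pi/3) + i*sin(10*pi/3))
Step 2: |z|^2 = 5^2 = 25
Step 3: Reduce the angle mod 2*pi: 10*pi/3 - 2*pi = 4*pi/3
Step 4: cos(4*pi/3) = -1/2
Step 5: Re(z^2) = 25 * (-1/2) = -25/2

-25/2


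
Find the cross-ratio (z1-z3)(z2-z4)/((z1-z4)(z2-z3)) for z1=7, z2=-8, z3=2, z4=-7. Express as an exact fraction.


Step 1: (z1-z3)(z2-z4) = 5 * (-1) = -5
Step 2: (z1-z4)(z2-z3) = 14 * (-10) = -140
Step 3: Cross-ratio = 5/140 = 1/28

1/28


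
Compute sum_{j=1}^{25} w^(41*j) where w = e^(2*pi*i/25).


Step 1: The sum sum_{j=1}^{n} w^(k*j) equals n if n | k, else 0.
Step 2: Here n = 25, k = 41
Step 3: Does n divide k? 25 | 41 -> False
Step 4: Sum = 0

0


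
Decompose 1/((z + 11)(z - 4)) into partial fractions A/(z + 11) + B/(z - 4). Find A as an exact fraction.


Step 1: Multiply both sides by (z + 11) and set z = -11
Step 2: A = 1 / (-11 - 4)
Step 3: A = 1 / (-15)
Step 4: A = -1/15

-1/15


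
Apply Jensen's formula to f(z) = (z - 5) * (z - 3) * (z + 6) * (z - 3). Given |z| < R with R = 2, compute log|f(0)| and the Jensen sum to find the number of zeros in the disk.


Jensen's formula: (1/2pi)*integral log|f(Re^it)|dt = log|f(0)| + sum_{|a_k|<R} log(R/|a_k|)
Step 1: f(0) = (-5) * (-3) * 6 * (-3) = -270
Step 2: log|f(0)| = log|5| + log|3| + log|-6| + log|3| = 5.5984
Step 3: Zeros inside |z| < 2: none
Step 4: Jensen sum = (empty sum) = 0
Step 5: n(R) = number of terms in the Jensen sum = count of zeros inside |z| < 2 = 0

0
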